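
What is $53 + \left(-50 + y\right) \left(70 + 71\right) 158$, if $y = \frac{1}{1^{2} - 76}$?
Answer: $- \frac{27853601}{25} \approx -1.1141 \cdot 10^{6}$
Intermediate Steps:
$y = - \frac{1}{75}$ ($y = \frac{1}{1 - 76} = \frac{1}{-75} = - \frac{1}{75} \approx -0.013333$)
$53 + \left(-50 + y\right) \left(70 + 71\right) 158 = 53 + \left(-50 - \frac{1}{75}\right) \left(70 + 71\right) 158 = 53 + \left(- \frac{3751}{75}\right) 141 \cdot 158 = 53 - \frac{27854926}{25} = - \frac{27853601}{25}$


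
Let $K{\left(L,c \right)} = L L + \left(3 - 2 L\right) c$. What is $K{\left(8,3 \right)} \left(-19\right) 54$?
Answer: $-25650$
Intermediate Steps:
$K{\left(L,c \right)} = L^{2} + c \left(3 - 2 L\right)$
$K{\left(8,3 \right)} \left(-19\right) 54 = \left(8^{2} + 3 \cdot 3 - 16 \cdot 3\right) \left(-19\right) 54 = \left(64 + 9 - 48\right) \left(-19\right) 54 = 25 \left(-19\right) 54 = \left(-475\right) 54 = -25650$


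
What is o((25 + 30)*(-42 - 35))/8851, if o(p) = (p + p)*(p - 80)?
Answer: 36548050/8851 ≈ 4129.3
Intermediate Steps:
o(p) = 2*p*(-80 + p) (o(p) = (2*p)*(-80 + p) = 2*p*(-80 + p))
o((25 + 30)*(-42 - 35))/8851 = (2*((25 + 30)*(-42 - 35))*(-80 + (25 + 30)*(-42 - 35)))/8851 = (2*(55*(-77))*(-80 + 55*(-77)))*(1/8851) = (2*(-4235)*(-80 - 4235))*(1/8851) = (2*(-4235)*(-4315))*(1/8851) = 36548050*(1/8851) = 36548050/8851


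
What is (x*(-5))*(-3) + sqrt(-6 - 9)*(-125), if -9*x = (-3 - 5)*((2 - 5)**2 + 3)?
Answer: 160 - 125*I*sqrt(15) ≈ 160.0 - 484.12*I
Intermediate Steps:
x = 32/3 (x = -(-3 - 5)*((2 - 5)**2 + 3)/9 = -(-8)*((-3)**2 + 3)/9 = -(-8)*(9 + 3)/9 = -(-8)*12/9 = -1/9*(-96) = 32/3 ≈ 10.667)
(x*(-5))*(-3) + sqrt(-6 - 9)*(-125) = ((32/3)*(-5))*(-3) + sqrt(-6 - 9)*(-125) = -160/3*(-3) + sqrt(-15)*(-125) = 160 + (I*sqrt(15))*(-125) = 160 - 125*I*sqrt(15)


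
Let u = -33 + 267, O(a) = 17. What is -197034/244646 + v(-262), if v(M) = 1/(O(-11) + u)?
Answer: -24605444/30703073 ≈ -0.80140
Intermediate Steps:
u = 234
v(M) = 1/251 (v(M) = 1/(17 + 234) = 1/251)
-197034/244646 + v(-262) = -197034/244646 + 1/251 = -197034*1/244646 + 1/251 = -98517/122323 + 1/251 = -24605444/30703073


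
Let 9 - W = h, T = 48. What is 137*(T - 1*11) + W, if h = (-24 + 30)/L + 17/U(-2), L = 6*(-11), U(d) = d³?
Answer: 447059/88 ≈ 5080.2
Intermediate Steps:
L = -66
h = -195/88 (h = (-24 + 30)/(-66) + 17/((-2)³) = 6*(-1/66) + 17/(-8) = -1/11 + 17*(-⅛) = -1/11 - 17/8 = -195/88 ≈ -2.2159)
W = 987/88 (W = 9 - 1*(-195/88) = 9 + 195/88 = 987/88 ≈ 11.216)
137*(T - 1*11) + W = 137*(48 - 1*11) + 987/88 = 137*(48 - 11) + 987/88 = 137*37 + 987/88 = 5069 + 987/88 = 447059/88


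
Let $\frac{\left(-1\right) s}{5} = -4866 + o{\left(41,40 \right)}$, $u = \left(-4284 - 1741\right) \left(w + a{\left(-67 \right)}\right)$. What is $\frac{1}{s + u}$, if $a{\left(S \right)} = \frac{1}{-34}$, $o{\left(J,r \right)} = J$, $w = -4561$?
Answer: $\frac{34}{935147125} \approx 3.6358 \cdot 10^{-8}$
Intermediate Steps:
$a{\left(S \right)} = - \frac{1}{34}$
$u = \frac{934326875}{34}$ ($u = \left(-4284 - 1741\right) \left(-4561 - \frac{1}{34}\right) = \left(-6025\right) \left(- \frac{155075}{34}\right) = \frac{934326875}{34} \approx 2.748 \cdot 10^{7}$)
$s = 24125$ ($s = - 5 \left(-4866 + 41\right) = \left(-5\right) \left(-4825\right) = 24125$)
$\frac{1}{s + u} = \frac{1}{24125 + \frac{934326875}{34}} = \frac{1}{\frac{935147125}{34}} = \frac{34}{935147125}$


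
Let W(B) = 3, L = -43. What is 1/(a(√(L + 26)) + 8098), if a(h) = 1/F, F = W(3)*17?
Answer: 51/412999 ≈ 0.00012349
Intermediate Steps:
F = 51 (F = 3*17 = 51)
a(h) = 1/51
1/(a(√(L + 26)) + 8098) = 1/(1/51 + 8098) = 1/(412999/51) = 51/412999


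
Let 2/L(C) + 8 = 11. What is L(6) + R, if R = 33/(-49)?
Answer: -1/147 ≈ -0.0068027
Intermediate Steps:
L(C) = ⅔ (L(C) = 2/(-8 + 11) = 2/3 = 2*(⅓) = ⅔)
R = -33/49 (R = 33*(-1/49) = -33/49 ≈ -0.67347)
L(6) + R = ⅔ - 33/49 = -1/147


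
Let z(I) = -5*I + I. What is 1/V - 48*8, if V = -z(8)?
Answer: -12287/32 ≈ -383.97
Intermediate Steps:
z(I) = -4*I
V = 32 (V = -(-4)*8 = -1*(-32) = 32)
1/V - 48*8 = 1/32 - 48*8 = 1/32 - 384 = -12287/32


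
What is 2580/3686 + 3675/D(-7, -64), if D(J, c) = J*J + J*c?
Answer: 1059165/130853 ≈ 8.0943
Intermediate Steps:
D(J, c) = J² + J*c
2580/3686 + 3675/D(-7, -64) = 2580/3686 + 3675/((-7*(-7 - 64))) = 2580*(1/3686) + 3675/((-7*(-71))) = 1290/1843 + 3675/497 = 1290/1843 + 3675*(1/497) = 1290/1843 + 525/71 = 1059165/130853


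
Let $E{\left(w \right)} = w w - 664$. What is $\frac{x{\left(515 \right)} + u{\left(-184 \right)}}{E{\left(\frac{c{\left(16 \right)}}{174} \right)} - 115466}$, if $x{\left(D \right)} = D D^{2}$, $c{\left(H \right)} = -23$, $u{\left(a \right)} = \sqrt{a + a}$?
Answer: $- \frac{4135425331500}{3515951351} - \frac{121104 i \sqrt{23}}{3515951351} \approx -1176.2 - 0.00016519 i$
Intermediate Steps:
$u{\left(a \right)} = \sqrt{2} \sqrt{a}$ ($u{\left(a \right)} = \sqrt{2 a} = \sqrt{2} \sqrt{a}$)
$x{\left(D \right)} = D^{3}$
$E{\left(w \right)} = -664 + w^{2}$ ($E{\left(w \right)} = w^{2} - 664 = -664 + w^{2}$)
$\frac{x{\left(515 \right)} + u{\left(-184 \right)}}{E{\left(\frac{c{\left(16 \right)}}{174} \right)} - 115466} = \frac{515^{3} + \sqrt{2} \sqrt{-184}}{\left(-664 + \left(- \frac{23}{174}\right)^{2}\right) - 115466} = \frac{136590875 + \sqrt{2} \cdot 2 i \sqrt{46}}{\left(-664 + \left(\left(-23\right) \frac{1}{174}\right)^{2}\right) - 115466} = \frac{136590875 + 4 i \sqrt{23}}{\left(-664 + \left(- \frac{23}{174}\right)^{2}\right) - 115466} = \frac{136590875 + 4 i \sqrt{23}}{\left(-664 + \frac{529}{30276}\right) - 115466} = \frac{136590875 + 4 i \sqrt{23}}{- \frac{20102735}{30276} - 115466} = \frac{136590875 + 4 i \sqrt{23}}{- \frac{3515951351}{30276}} = \left(136590875 + 4 i \sqrt{23}\right) \left(- \frac{30276}{3515951351}\right) = - \frac{4135425331500}{3515951351} - \frac{121104 i \sqrt{23}}{3515951351}$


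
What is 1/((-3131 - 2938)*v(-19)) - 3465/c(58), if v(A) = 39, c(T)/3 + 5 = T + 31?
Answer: -13018009/946764 ≈ -13.750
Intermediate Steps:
c(T) = 78 + 3*T (c(T) = -15 + 3*(T + 31) = -15 + 3*(31 + T) = -15 + (93 + 3*T) = 78 + 3*T)
1/((-3131 - 2938)*v(-19)) - 3465/c(58) = 1/(-3131 - 2938*39) - 3465/(78 + 3*58) = (1/39)/(-6069) - 3465/(78 + 174) = -1/6069*1/39 - 3465/252 = -1/236691 - 3465*1/252 = -1/236691 - 55/4 = -13018009/946764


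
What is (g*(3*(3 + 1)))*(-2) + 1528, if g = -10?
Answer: 1768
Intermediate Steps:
(g*(3*(3 + 1)))*(-2) + 1528 = -30*(3 + 1)*(-2) + 1528 = -30*4*(-2) + 1528 = -10*12*(-2) + 1528 = -120*(-2) + 1528 = 240 + 1528 = 1768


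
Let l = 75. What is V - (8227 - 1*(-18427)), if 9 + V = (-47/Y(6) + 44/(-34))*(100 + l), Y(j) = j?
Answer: -2882551/102 ≈ -28260.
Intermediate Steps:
V = -163843/102 (V = -9 + (-47/6 + 44/(-34))*(100 + 75) = -9 + (-47*⅙ + 44*(-1/34))*175 = -9 + (-47/6 - 22/17)*175 = -9 - 931/102*175 = -9 - 162925/102 = -163843/102 ≈ -1606.3)
V - (8227 - 1*(-18427)) = -163843/102 - (8227 - 1*(-18427)) = -163843/102 - (8227 + 18427) = -163843/102 - 1*26654 = -163843/102 - 26654 = -2882551/102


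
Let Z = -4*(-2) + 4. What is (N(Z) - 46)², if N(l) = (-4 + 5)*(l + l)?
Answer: 484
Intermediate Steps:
Z = 12 (Z = 8 + 4 = 12)
N(l) = 2*l (N(l) = 1*(2*l) = 2*l)
(N(Z) - 46)² = (2*12 - 46)² = (24 - 46)² = (-22)² = 484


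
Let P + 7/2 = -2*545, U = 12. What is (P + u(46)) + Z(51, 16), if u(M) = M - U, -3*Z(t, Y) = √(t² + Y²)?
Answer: -2119/2 - √2857/3 ≈ -1077.3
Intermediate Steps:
Z(t, Y) = -√(Y² + t²)/3 (Z(t, Y) = -√(t² + Y²)/3 = -√(Y² + t²)/3)
u(M) = -12 + M (u(M) = M - 1*12 = M - 12 = -12 + M)
P = -2187/2 (P = -7/2 - 2*545 = -7/2 - 1090 = -2187/2 ≈ -1093.5)
(P + u(46)) + Z(51, 16) = (-2187/2 + (-12 + 46)) - √(16² + 51²)/3 = (-2187/2 + 34) - √(256 + 2601)/3 = -2119/2 - √2857/3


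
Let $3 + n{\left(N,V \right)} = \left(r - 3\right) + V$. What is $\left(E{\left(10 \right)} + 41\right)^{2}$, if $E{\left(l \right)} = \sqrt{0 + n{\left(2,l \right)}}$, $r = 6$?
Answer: $\left(41 + \sqrt{10}\right)^{2} \approx 1950.3$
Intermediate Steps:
$n{\left(N,V \right)} = V$ ($n{\left(N,V \right)} = -3 + \left(\left(6 - 3\right) + V\right) = -3 + \left(3 + V\right) = V$)
$E{\left(l \right)} = \sqrt{l}$ ($E{\left(l \right)} = \sqrt{0 + l} = \sqrt{l}$)
$\left(E{\left(10 \right)} + 41\right)^{2} = \left(\sqrt{10} + 41\right)^{2} = \left(41 + \sqrt{10}\right)^{2}$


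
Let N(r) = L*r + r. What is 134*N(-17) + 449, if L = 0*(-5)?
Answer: -1829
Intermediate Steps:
L = 0
N(r) = r (N(r) = 0*r + r = 0 + r = r)
134*N(-17) + 449 = 134*(-17) + 449 = -2278 + 449 = -1829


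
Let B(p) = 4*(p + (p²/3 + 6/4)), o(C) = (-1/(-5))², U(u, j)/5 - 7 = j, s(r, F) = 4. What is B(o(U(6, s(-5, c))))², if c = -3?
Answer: 133494916/3515625 ≈ 37.972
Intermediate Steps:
U(u, j) = 35 + 5*j
o(C) = 1/25 (o(C) = (-1*(-⅕))² = (⅕)² = 1/25)
B(p) = 6 + 4*p + 4*p²/3 (B(p) = 4*(p + (p²*(⅓) + 6*(¼))) = 4*(p + (p²/3 + 3/2)) = 4*(p + (3/2 + p²/3)) = 4*(3/2 + p + p²/3) = 6 + 4*p + 4*p²/3)
B(o(U(6, s(-5, c))))² = (6 + 4*(1/25) + 4*(1/25)²/3)² = (6 + 4/25 + (4/3)*(1/625))² = (6 + 4/25 + 4/1875)² = (11554/1875)² = 133494916/3515625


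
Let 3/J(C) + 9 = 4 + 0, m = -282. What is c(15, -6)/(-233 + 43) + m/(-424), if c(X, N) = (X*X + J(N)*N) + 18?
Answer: -63723/100700 ≈ -0.63280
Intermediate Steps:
J(C) = -⅗ (J(C) = 3/(-9 + (4 + 0)) = 3/(-9 + 4) = 3/(-5) = 3*(-⅕) = -⅗)
c(X, N) = 18 + X² - 3*N/5 (c(X, N) = (X*X - 3*N/5) + 18 = (X² - 3*N/5) + 18 = 18 + X² - 3*N/5)
c(15, -6)/(-233 + 43) + m/(-424) = (18 + 15² - ⅗*(-6))/(-233 + 43) - 282/(-424) = (18 + 225 + 18/5)/(-190) - 282*(-1/424) = (1233/5)*(-1/190) + 141/212 = -1233/950 + 141/212 = -63723/100700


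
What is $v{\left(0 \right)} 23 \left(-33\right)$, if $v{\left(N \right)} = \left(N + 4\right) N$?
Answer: $0$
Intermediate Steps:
$v{\left(N \right)} = N \left(4 + N\right)$ ($v{\left(N \right)} = \left(4 + N\right) N = N \left(4 + N\right)$)
$v{\left(0 \right)} 23 \left(-33\right) = 0 \left(4 + 0\right) 23 \left(-33\right) = 0 \cdot 4 \cdot 23 \left(-33\right) = 0 \cdot 23 \left(-33\right) = 0 \left(-33\right) = 0$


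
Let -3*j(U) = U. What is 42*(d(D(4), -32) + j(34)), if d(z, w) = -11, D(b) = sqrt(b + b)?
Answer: -938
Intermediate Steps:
D(b) = sqrt(2)*sqrt(b) (D(b) = sqrt(2*b) = sqrt(2)*sqrt(b))
j(U) = -U/3
42*(d(D(4), -32) + j(34)) = 42*(-11 - 1/3*34) = 42*(-11 - 34/3) = 42*(-67/3) = -938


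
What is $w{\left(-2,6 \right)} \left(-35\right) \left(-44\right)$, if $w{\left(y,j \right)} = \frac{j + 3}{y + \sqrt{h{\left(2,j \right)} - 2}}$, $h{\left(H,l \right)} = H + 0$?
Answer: $-6930$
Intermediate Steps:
$h{\left(H,l \right)} = H$
$w{\left(y,j \right)} = \frac{3 + j}{y}$ ($w{\left(y,j \right)} = \frac{j + 3}{y + \sqrt{2 - 2}} = \frac{3 + j}{y + \sqrt{0}} = \frac{3 + j}{y + 0} = \frac{3 + j}{y}$)
$w{\left(-2,6 \right)} \left(-35\right) \left(-44\right) = \frac{3 + 6}{-2} \left(-35\right) \left(-44\right) = \left(- \frac{1}{2}\right) 9 \left(-35\right) \left(-44\right) = \left(- \frac{9}{2}\right) \left(-35\right) \left(-44\right) = \frac{315}{2} \left(-44\right) = -6930$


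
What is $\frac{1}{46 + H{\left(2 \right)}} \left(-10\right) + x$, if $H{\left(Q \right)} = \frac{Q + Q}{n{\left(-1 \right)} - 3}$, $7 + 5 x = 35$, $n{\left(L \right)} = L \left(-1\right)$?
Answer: $\frac{591}{110} \approx 5.3727$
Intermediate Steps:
$n{\left(L \right)} = - L$
$x = \frac{28}{5}$ ($x = - \frac{7}{5} + \frac{1}{5} \cdot 35 = - \frac{7}{5} + 7 = \frac{28}{5} \approx 5.6$)
$H{\left(Q \right)} = - Q$ ($H{\left(Q \right)} = \frac{Q + Q}{\left(-1\right) \left(-1\right) - 3} = \frac{2 Q}{1 - 3} = \frac{2 Q}{-2} = 2 Q \left(- \frac{1}{2}\right) = - Q$)
$\frac{1}{46 + H{\left(2 \right)}} \left(-10\right) + x = \frac{1}{46 - 2} \left(-10\right) + \frac{28}{5} = \frac{1}{44} \left(-10\right) + \frac{28}{5} = - \frac{5}{22} + \frac{28}{5} = \frac{591}{110}$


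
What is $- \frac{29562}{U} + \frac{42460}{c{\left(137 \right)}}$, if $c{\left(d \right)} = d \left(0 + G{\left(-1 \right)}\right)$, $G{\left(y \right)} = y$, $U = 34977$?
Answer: $- \frac{496391138}{1597283} \approx -310.77$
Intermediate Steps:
$c{\left(d \right)} = - d$ ($c{\left(d \right)} = d \left(0 - 1\right) = d \left(-1\right) = - d$)
$- \frac{29562}{U} + \frac{42460}{c{\left(137 \right)}} = - \frac{29562}{34977} + \frac{42460}{\left(-1\right) 137} = \left(-29562\right) \frac{1}{34977} + \frac{42460}{-137} = - \frac{9854}{11659} + 42460 \left(- \frac{1}{137}\right) = - \frac{9854}{11659} - \frac{42460}{137} = - \frac{496391138}{1597283}$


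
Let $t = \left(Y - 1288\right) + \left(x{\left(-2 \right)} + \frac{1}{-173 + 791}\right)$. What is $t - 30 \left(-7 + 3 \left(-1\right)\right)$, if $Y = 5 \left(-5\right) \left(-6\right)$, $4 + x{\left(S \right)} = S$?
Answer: $- \frac{521591}{618} \approx -844.0$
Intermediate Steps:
$x{\left(S \right)} = -4 + S$
$Y = 150$ ($Y = \left(-25\right) \left(-6\right) = 150$)
$t = - \frac{706991}{618}$ ($t = \left(150 - 1288\right) + \left(\left(-4 - 2\right) + \frac{1}{-173 + 791}\right) = -1138 - \left(6 - \frac{1}{618}\right) = -1138 + \left(-6 + \frac{1}{618}\right) = -1138 - \frac{3707}{618} = - \frac{706991}{618} \approx -1144.0$)
$t - 30 \left(-7 + 3 \left(-1\right)\right) = - \frac{706991}{618} - 30 \left(-7 + 3 \left(-1\right)\right) = - \frac{706991}{618} - 30 \left(-7 - 3\right) = - \frac{706991}{618} - 30 \left(-10\right) = - \frac{706991}{618} - -300 = - \frac{706991}{618} + 300 = - \frac{521591}{618}$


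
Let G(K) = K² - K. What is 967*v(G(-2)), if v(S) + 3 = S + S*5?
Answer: 31911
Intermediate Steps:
v(S) = -3 + 6*S (v(S) = -3 + (S + S*5) = -3 + (S + 5*S) = -3 + 6*S)
967*v(G(-2)) = 967*(-3 + 6*(-2*(-1 - 2))) = 967*(-3 + 6*(-2*(-3))) = 967*(-3 + 6*6) = 967*(-3 + 36) = 967*33 = 31911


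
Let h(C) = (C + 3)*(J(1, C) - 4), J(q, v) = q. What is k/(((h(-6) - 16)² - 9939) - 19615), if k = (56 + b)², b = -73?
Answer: -289/29505 ≈ -0.0097950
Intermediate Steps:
k = 289 (k = (56 - 73)² = (-17)² = 289)
h(C) = -9 - 3*C (h(C) = (C + 3)*(1 - 4) = (3 + C)*(-3) = -9 - 3*C)
k/(((h(-6) - 16)² - 9939) - 19615) = 289/((((-9 - 3*(-6)) - 16)² - 9939) - 19615) = 289/((((-9 + 18) - 16)² - 9939) - 19615) = 289/(((9 - 16)² - 9939) - 19615) = 289/(((-7)² - 9939) - 19615) = 289/((49 - 9939) - 19615) = 289/(-9890 - 19615) = 289/(-29505) = 289*(-1/29505) = -289/29505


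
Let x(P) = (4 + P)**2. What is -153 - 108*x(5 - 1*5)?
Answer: -1881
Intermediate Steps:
-153 - 108*x(5 - 1*5) = -153 - 108*(4 + (5 - 1*5))**2 = -153 - 108*(4 + (5 - 5))**2 = -153 - 108*(4 + 0)**2 = -153 - 108*4**2 = -153 - 108*16 = -153 - 1728 = -1881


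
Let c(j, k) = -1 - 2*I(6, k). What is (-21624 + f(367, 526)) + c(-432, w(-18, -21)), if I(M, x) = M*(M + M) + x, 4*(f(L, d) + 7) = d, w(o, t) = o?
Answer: -43217/2 ≈ -21609.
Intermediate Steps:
f(L, d) = -7 + d/4
I(M, x) = x + 2*M**2 (I(M, x) = M*(2*M) + x = 2*M**2 + x = x + 2*M**2)
c(j, k) = -145 - 2*k (c(j, k) = -1 - 2*(k + 2*6**2) = -1 - 2*(k + 2*36) = -1 - 2*(k + 72) = -1 - 2*(72 + k) = -1 + (-144 - 2*k) = -145 - 2*k)
(-21624 + f(367, 526)) + c(-432, w(-18, -21)) = (-21624 + (-7 + (1/4)*526)) + (-145 - 2*(-18)) = (-21624 + (-7 + 263/2)) + (-145 + 36) = (-21624 + 249/2) - 109 = -42999/2 - 109 = -43217/2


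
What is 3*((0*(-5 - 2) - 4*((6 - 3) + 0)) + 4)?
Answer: -24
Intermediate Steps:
3*((0*(-5 - 2) - 4*((6 - 3) + 0)) + 4) = 3*((0*(-7) - 4*(3 + 0)) + 4) = 3*((0 - 4*3) + 4) = 3*((0 - 12) + 4) = 3*(-12 + 4) = 3*(-8) = -24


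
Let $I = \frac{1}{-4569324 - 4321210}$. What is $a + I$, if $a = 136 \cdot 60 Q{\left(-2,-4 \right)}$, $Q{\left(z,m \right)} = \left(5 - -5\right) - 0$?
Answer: $\frac{725467574399}{8890534} \approx 81600.0$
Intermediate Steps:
$Q{\left(z,m \right)} = 10$ ($Q{\left(z,m \right)} = \left(5 + 5\right) + 0 = 10 + 0 = 10$)
$I = - \frac{1}{8890534}$ ($I = \frac{1}{-8890534} = - \frac{1}{8890534} \approx -1.1248 \cdot 10^{-7}$)
$a = 81600$ ($a = 136 \cdot 60 \cdot 10 = 8160 \cdot 10 = 81600$)
$a + I = 81600 - \frac{1}{8890534} = \frac{725467574399}{8890534}$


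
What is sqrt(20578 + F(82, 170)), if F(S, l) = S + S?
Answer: sqrt(20742) ≈ 144.02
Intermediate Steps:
F(S, l) = 2*S
sqrt(20578 + F(82, 170)) = sqrt(20578 + 2*82) = sqrt(20578 + 164) = sqrt(20742)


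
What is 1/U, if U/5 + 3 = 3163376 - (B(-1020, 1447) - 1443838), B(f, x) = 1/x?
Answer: 1447/33333171580 ≈ 4.3410e-8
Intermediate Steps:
U = 33333171580/1447 (U = -15 + 5*(3163376 - (1/1447 - 1443838)) = -15 + 5*(3163376 - 1*(-2089233585/1447)) = -15 + 5*(3163376 + 2089233585/1447) = -15 + 5*(6666638657/1447) = -15 + 33333193285/1447 = 33333171580/1447 ≈ 2.3036e+7)
1/U = 1/(33333171580/1447) = 1447/33333171580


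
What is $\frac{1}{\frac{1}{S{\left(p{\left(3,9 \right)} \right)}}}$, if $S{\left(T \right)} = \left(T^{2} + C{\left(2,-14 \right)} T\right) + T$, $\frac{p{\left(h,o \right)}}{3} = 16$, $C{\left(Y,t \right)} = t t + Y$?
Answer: $11856$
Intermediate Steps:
$C{\left(Y,t \right)} = Y + t^{2}$ ($C{\left(Y,t \right)} = t^{2} + Y = Y + t^{2}$)
$p{\left(h,o \right)} = 48$ ($p{\left(h,o \right)} = 3 \cdot 16 = 48$)
$S{\left(T \right)} = T^{2} + 199 T$ ($S{\left(T \right)} = \left(T^{2} + \left(2 + \left(-14\right)^{2}\right) T\right) + T = \left(T^{2} + \left(2 + 196\right) T\right) + T = \left(T^{2} + 198 T\right) + T = T^{2} + 199 T$)
$\frac{1}{\frac{1}{S{\left(p{\left(3,9 \right)} \right)}}} = \frac{1}{\frac{1}{48 \left(199 + 48\right)}} = \frac{1}{\frac{1}{48 \cdot 247}} = \frac{1}{\frac{1}{11856}} = 11856$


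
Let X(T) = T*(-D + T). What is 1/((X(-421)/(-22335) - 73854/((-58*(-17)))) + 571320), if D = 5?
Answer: 3670385/2096659964159 ≈ 1.7506e-6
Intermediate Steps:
X(T) = T*(-5 + T) (X(T) = T*(-1*5 + T) = T*(-5 + T))
1/((X(-421)/(-22335) - 73854/((-58*(-17)))) + 571320) = 1/((-421*(-5 - 421)/(-22335) - 73854/((-58*(-17)))) + 571320) = 1/((-421*(-426)*(-1/22335) - 73854/986) + 571320) = 1/((179346*(-1/22335) - 73854*1/986) + 571320) = 1/((-59782/7445 - 36927/493) + 571320) = 1/(-304394041/3670385 + 571320) = 1/(2096659964159/3670385) = 3670385/2096659964159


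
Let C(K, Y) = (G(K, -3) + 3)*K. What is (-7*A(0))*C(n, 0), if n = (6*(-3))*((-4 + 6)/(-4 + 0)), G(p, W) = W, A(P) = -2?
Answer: 0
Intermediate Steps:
n = 9 (n = -36/(-4) = -36*(-1)/4 = -18*(-½) = 9)
C(K, Y) = 0 (C(K, Y) = (-3 + 3)*K = 0*K = 0)
(-7*A(0))*C(n, 0) = -7*(-2)*0 = 14*0 = 0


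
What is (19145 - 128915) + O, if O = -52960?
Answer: -162730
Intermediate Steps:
(19145 - 128915) + O = (19145 - 128915) - 52960 = -109770 - 52960 = -162730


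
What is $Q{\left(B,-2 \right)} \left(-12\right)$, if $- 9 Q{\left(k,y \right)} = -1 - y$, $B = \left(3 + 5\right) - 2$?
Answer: $\frac{4}{3} \approx 1.3333$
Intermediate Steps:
$B = 6$ ($B = 8 - 2 = 6$)
$Q{\left(k,y \right)} = \frac{1}{9} + \frac{y}{9}$ ($Q{\left(k,y \right)} = - \frac{-1 - y}{9} = \frac{1}{9} + \frac{y}{9}$)
$Q{\left(B,-2 \right)} \left(-12\right) = \left(\frac{1}{9} + \frac{1}{9} \left(-2\right)\right) \left(-12\right) = \left(\frac{1}{9} - \frac{2}{9}\right) \left(-12\right) = \left(- \frac{1}{9}\right) \left(-12\right) = \frac{4}{3}$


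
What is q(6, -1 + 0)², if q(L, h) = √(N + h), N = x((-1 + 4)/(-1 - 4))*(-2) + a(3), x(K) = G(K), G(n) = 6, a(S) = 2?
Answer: -11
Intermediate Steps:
x(K) = 6
N = -10 (N = 6*(-2) + 2 = -12 + 2 = -10)
q(L, h) = √(-10 + h)
q(6, -1 + 0)² = (√(-10 + (-1 + 0)))² = (√(-10 - 1))² = (√(-11))² = (I*√11)² = -11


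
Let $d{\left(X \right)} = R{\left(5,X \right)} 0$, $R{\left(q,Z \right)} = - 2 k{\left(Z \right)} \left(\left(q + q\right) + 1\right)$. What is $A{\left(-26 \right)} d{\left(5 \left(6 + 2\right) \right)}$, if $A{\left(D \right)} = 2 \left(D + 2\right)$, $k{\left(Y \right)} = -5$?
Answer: $0$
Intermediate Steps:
$A{\left(D \right)} = 4 + 2 D$ ($A{\left(D \right)} = 2 \left(2 + D\right) = 4 + 2 D$)
$R{\left(q,Z \right)} = 10 + 20 q$ ($R{\left(q,Z \right)} = \left(-2\right) \left(-5\right) \left(\left(q + q\right) + 1\right) = 10 \left(2 q + 1\right) = 10 \left(1 + 2 q\right) = 10 + 20 q$)
$d{\left(X \right)} = 0$ ($d{\left(X \right)} = \left(10 + 20 \cdot 5\right) 0 = \left(10 + 100\right) 0 = 110 \cdot 0 = 0$)
$A{\left(-26 \right)} d{\left(5 \left(6 + 2\right) \right)} = \left(4 + 2 \left(-26\right)\right) 0 = \left(4 - 52\right) 0 = \left(-48\right) 0 = 0$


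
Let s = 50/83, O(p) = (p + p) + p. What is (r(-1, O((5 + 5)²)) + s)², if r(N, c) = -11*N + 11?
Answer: 3519376/6889 ≈ 510.87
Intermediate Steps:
O(p) = 3*p (O(p) = 2*p + p = 3*p)
r(N, c) = 11 - 11*N
s = 50/83 (s = 50*(1/83) = 50/83 ≈ 0.60241)
(r(-1, O((5 + 5)²)) + s)² = ((11 - 11*(-1)) + 50/83)² = ((11 + 11) + 50/83)² = (22 + 50/83)² = (1876/83)² = 3519376/6889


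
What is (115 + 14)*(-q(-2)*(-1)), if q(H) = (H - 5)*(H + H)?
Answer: 3612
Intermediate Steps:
q(H) = 2*H*(-5 + H) (q(H) = (-5 + H)*(2*H) = 2*H*(-5 + H))
(115 + 14)*(-q(-2)*(-1)) = (115 + 14)*(-2*(-2)*(-5 - 2)*(-1)) = 129*(-2*(-2)*(-7)*(-1)) = 129*(-1*28*(-1)) = 129*(-28*(-1)) = 129*28 = 3612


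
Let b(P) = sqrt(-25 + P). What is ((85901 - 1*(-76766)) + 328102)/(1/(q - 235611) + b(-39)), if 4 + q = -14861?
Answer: -122925856044/4015246500865 - 246319813747815552*I/4015246500865 ≈ -0.030615 - 61346.0*I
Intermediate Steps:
q = -14865 (q = -4 - 14861 = -14865)
((85901 - 1*(-76766)) + 328102)/(1/(q - 235611) + b(-39)) = ((85901 - 1*(-76766)) + 328102)/(1/(-14865 - 235611) + sqrt(-25 - 39)) = ((85901 + 76766) + 328102)/(1/(-250476) + sqrt(-64)) = (162667 + 328102)/(-1/250476 + 8*I) = 490769*(62738226576*(-1/250476 - 8*I)/4015246500865) = 30789976718476944*(-1/250476 - 8*I)/4015246500865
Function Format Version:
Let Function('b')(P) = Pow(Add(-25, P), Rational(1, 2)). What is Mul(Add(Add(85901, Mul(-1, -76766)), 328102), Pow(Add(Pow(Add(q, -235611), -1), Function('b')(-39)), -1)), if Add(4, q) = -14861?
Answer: Add(Rational(-122925856044, 4015246500865), Mul(Rational(-246319813747815552, 4015246500865), I)) ≈ Add(-0.030615, Mul(-61346., I))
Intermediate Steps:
q = -14865 (q = Add(-4, -14861) = -14865)
Mul(Add(Add(85901, Mul(-1, -76766)), 328102), Pow(Add(Pow(Add(q, -235611), -1), Function('b')(-39)), -1)) = Mul(Add(Add(85901, Mul(-1, -76766)), 328102), Pow(Add(Pow(Add(-14865, -235611), -1), Pow(Add(-25, -39), Rational(1, 2))), -1)) = Mul(Add(Add(85901, 76766), 328102), Pow(Add(Pow(-250476, -1), Pow(-64, Rational(1, 2))), -1)) = Mul(Add(162667, 328102), Pow(Add(Rational(-1, 250476), Mul(8, I)), -1)) = Mul(490769, Mul(Rational(62738226576, 4015246500865), Add(Rational(-1, 250476), Mul(-8, I)))) = Mul(Rational(30789976718476944, 4015246500865), Add(Rational(-1, 250476), Mul(-8, I)))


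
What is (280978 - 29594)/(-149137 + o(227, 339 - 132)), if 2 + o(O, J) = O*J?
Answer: -125692/51075 ≈ -2.4609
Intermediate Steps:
o(O, J) = -2 + J*O (o(O, J) = -2 + O*J = -2 + J*O)
(280978 - 29594)/(-149137 + o(227, 339 - 132)) = (280978 - 29594)/(-149137 + (-2 + (339 - 132)*227)) = 251384/(-149137 + (-2 + 207*227)) = 251384/(-149137 + (-2 + 46989)) = 251384/(-149137 + 46987) = 251384/(-102150) = 251384*(-1/102150) = -125692/51075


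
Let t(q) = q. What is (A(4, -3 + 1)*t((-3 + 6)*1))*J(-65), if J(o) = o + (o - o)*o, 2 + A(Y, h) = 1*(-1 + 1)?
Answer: 390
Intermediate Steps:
A(Y, h) = -2 (A(Y, h) = -2 + 1*(-1 + 1) = -2 + 1*0 = -2 + 0 = -2)
J(o) = o (J(o) = o + 0*o = o + 0 = o)
(A(4, -3 + 1)*t((-3 + 6)*1))*J(-65) = -2*(-3 + 6)*(-65) = -6*(-65) = 390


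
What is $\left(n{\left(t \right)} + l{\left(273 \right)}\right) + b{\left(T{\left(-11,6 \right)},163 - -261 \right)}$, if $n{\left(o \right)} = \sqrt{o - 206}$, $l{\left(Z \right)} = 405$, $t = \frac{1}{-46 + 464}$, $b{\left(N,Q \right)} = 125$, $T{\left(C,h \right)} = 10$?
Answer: $530 + \frac{i \sqrt{35992726}}{418} \approx 530.0 + 14.353 i$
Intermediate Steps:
$t = \frac{1}{418} \approx 0.0023923$
$n{\left(o \right)} = \sqrt{-206 + o}$ ($n{\left(o \right)} = \sqrt{o - 206} = \sqrt{-206 + o}$)
$\left(n{\left(t \right)} + l{\left(273 \right)}\right) + b{\left(T{\left(-11,6 \right)},163 - -261 \right)} = \left(\sqrt{-206 + \frac{1}{418}} + 405\right) + 125 = \left(\sqrt{- \frac{86107}{418}} + 405\right) + 125 = \left(\frac{i \sqrt{35992726}}{418} + 405\right) + 125 = \left(405 + \frac{i \sqrt{35992726}}{418}\right) + 125 = 530 + \frac{i \sqrt{35992726}}{418}$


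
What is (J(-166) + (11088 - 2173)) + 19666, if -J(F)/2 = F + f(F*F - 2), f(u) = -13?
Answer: 28939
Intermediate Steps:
J(F) = 26 - 2*F (J(F) = -2*(F - 13) = -2*(-13 + F) = 26 - 2*F)
(J(-166) + (11088 - 2173)) + 19666 = ((26 - 2*(-166)) + (11088 - 2173)) + 19666 = ((26 + 332) + 8915) + 19666 = (358 + 8915) + 19666 = 9273 + 19666 = 28939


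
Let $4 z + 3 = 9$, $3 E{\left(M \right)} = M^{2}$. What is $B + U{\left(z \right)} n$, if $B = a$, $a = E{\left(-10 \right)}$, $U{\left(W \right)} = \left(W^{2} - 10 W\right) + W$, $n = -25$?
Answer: $\frac{3775}{12} \approx 314.58$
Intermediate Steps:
$E{\left(M \right)} = \frac{M^{2}}{3}$
$z = \frac{3}{2}$ ($z = - \frac{3}{4} + \frac{1}{4} \cdot 9 = - \frac{3}{4} + \frac{9}{4} = \frac{3}{2} \approx 1.5$)
$U{\left(W \right)} = W^{2} - 9 W$
$a = \frac{100}{3}$ ($a = \frac{\left(-10\right)^{2}}{3} = \frac{1}{3} \cdot 100 = \frac{100}{3} \approx 33.333$)
$B = \frac{100}{3} \approx 33.333$
$B + U{\left(z \right)} n = \frac{100}{3} + \frac{3 \left(-9 + \frac{3}{2}\right)}{2} \left(-25\right) = \frac{100}{3} + \frac{3}{2} \left(- \frac{15}{2}\right) \left(-25\right) = \frac{100}{3} - - \frac{1125}{4} = \frac{100}{3} + \frac{1125}{4} = \frac{3775}{12}$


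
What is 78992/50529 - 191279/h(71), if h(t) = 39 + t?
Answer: -877858861/505290 ≈ -1737.3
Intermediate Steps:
78992/50529 - 191279/h(71) = 78992/50529 - 191279/(39 + 71) = 78992*(1/50529) - 191279/110 = 78992/50529 - 191279*1/110 = 78992/50529 - 17389/10 = -877858861/505290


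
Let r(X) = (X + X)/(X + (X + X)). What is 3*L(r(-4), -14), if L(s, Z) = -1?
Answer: -3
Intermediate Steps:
r(X) = 2/3 (r(X) = (2*X)/(X + 2*X) = (2*X)/((3*X)) = (2*X)*(1/(3*X)) = 2/3)
3*L(r(-4), -14) = 3*(-1) = -3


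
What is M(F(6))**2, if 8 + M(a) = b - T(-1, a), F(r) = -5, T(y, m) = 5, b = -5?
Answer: 324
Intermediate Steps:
M(a) = -18 (M(a) = -8 + (-5 - 1*5) = -8 + (-5 - 5) = -8 - 10 = -18)
M(F(6))**2 = (-18)**2 = 324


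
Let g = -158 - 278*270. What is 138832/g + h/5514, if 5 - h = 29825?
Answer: -250710034/34562671 ≈ -7.2538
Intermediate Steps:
h = -29820 (h = 5 - 1*29825 = 5 - 29825 = -29820)
g = -75218 (g = -158 - 75060 = -75218)
138832/g + h/5514 = 138832/(-75218) - 29820/5514 = 138832*(-1/75218) - 29820*1/5514 = -69416/37609 - 4970/919 = -250710034/34562671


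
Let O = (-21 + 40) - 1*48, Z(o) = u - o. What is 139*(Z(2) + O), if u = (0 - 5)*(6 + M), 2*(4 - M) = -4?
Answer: -12649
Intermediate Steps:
M = 6 (M = 4 - ½*(-4) = 4 + 2 = 6)
u = -60 (u = (0 - 5)*(6 + 6) = -5*12 = -60)
Z(o) = -60 - o
O = -29 (O = 19 - 48 = -29)
139*(Z(2) + O) = 139*((-60 - 1*2) - 29) = 139*((-60 - 2) - 29) = 139*(-62 - 29) = 139*(-91) = -12649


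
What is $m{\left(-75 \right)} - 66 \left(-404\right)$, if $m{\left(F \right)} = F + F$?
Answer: $26514$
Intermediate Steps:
$m{\left(F \right)} = 2 F$
$m{\left(-75 \right)} - 66 \left(-404\right) = 2 \left(-75\right) - 66 \left(-404\right) = -150 - -26664 = -150 + 26664 = 26514$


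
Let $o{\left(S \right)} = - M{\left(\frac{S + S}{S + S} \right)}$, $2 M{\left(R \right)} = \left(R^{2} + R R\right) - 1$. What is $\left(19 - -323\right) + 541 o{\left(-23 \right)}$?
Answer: $\frac{143}{2} \approx 71.5$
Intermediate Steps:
$M{\left(R \right)} = - \frac{1}{2} + R^{2}$ ($M{\left(R \right)} = \frac{\left(R^{2} + R R\right) - 1}{2} = \frac{\left(R^{2} + R^{2}\right) - 1}{2} = \frac{2 R^{2} - 1}{2} = \frac{-1 + 2 R^{2}}{2} = - \frac{1}{2} + R^{2}$)
$o{\left(S \right)} = - \frac{1}{2}$ ($o{\left(S \right)} = - (- \frac{1}{2} + \left(\frac{S + S}{S + S}\right)^{2}) = - (- \frac{1}{2} + \left(\frac{2 S}{2 S}\right)^{2}) = - (- \frac{1}{2} + \left(2 S \frac{1}{2 S}\right)^{2}) = - (- \frac{1}{2} + 1^{2}) = - (- \frac{1}{2} + 1) = \left(-1\right) \frac{1}{2} = - \frac{1}{2}$)
$\left(19 - -323\right) + 541 o{\left(-23 \right)} = \left(19 - -323\right) + 541 \left(- \frac{1}{2}\right) = \left(19 + 323\right) - \frac{541}{2} = 342 - \frac{541}{2} = \frac{143}{2}$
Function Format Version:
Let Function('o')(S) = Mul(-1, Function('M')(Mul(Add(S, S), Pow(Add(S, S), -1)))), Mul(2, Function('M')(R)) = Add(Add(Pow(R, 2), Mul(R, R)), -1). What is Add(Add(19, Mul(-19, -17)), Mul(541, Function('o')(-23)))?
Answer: Rational(143, 2) ≈ 71.500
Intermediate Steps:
Function('M')(R) = Add(Rational(-1, 2), Pow(R, 2)) (Function('M')(R) = Mul(Rational(1, 2), Add(Add(Pow(R, 2), Mul(R, R)), -1)) = Mul(Rational(1, 2), Add(Add(Pow(R, 2), Pow(R, 2)), -1)) = Mul(Rational(1, 2), Add(Mul(2, Pow(R, 2)), -1)) = Mul(Rational(1, 2), Add(-1, Mul(2, Pow(R, 2)))) = Add(Rational(-1, 2), Pow(R, 2)))
Function('o')(S) = Rational(-1, 2) (Function('o')(S) = Mul(-1, Add(Rational(-1, 2), Pow(Mul(Add(S, S), Pow(Add(S, S), -1)), 2))) = Mul(-1, Add(Rational(-1, 2), Pow(Mul(Mul(2, S), Pow(Mul(2, S), -1)), 2))) = Mul(-1, Add(Rational(-1, 2), Pow(Mul(Mul(2, S), Mul(Rational(1, 2), Pow(S, -1))), 2))) = Mul(-1, Add(Rational(-1, 2), Pow(1, 2))) = Mul(-1, Add(Rational(-1, 2), 1)) = Mul(-1, Rational(1, 2)) = Rational(-1, 2))
Add(Add(19, Mul(-19, -17)), Mul(541, Function('o')(-23))) = Add(Add(19, Mul(-19, -17)), Mul(541, Rational(-1, 2))) = Add(Add(19, 323), Rational(-541, 2)) = Add(342, Rational(-541, 2)) = Rational(143, 2)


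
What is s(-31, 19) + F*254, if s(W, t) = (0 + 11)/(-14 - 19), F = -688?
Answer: -524257/3 ≈ -1.7475e+5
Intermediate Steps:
s(W, t) = -⅓ (s(W, t) = 11/(-33) = 11*(-1/33) = -⅓)
s(-31, 19) + F*254 = -⅓ - 688*254 = -⅓ - 174752 = -524257/3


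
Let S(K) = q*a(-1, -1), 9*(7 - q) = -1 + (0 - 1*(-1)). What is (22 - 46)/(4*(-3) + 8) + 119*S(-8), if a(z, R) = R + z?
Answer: -1660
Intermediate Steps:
q = 7 (q = 7 - (-1 + (0 - 1*(-1)))/9 = 7 - (-1 + (0 + 1))/9 = 7 - (-1 + 1)/9 = 7 - 1/9*0 = 7 + 0 = 7)
S(K) = -14 (S(K) = 7*(-1 - 1) = 7*(-2) = -14)
(22 - 46)/(4*(-3) + 8) + 119*S(-8) = (22 - 46)/(4*(-3) + 8) + 119*(-14) = -24/(-12 + 8) - 1666 = -24/(-4) - 1666 = -24*(-1/4) - 1666 = 6 - 1666 = -1660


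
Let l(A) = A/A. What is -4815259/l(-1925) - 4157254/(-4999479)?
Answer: -24073782092807/4999479 ≈ -4.8153e+6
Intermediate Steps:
l(A) = 1
-4815259/l(-1925) - 4157254/(-4999479) = -4815259/1 - 4157254/(-4999479) = -4815259*1 - 4157254*(-1/4999479) = -4815259 + 4157254/4999479 = -24073782092807/4999479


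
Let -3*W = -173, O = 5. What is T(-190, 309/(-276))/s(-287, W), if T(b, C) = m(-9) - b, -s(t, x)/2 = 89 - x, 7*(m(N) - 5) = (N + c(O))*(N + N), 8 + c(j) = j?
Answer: -4743/1316 ≈ -3.6041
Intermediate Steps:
c(j) = -8 + j
W = 173/3 (W = -1/3*(-173) = 173/3 ≈ 57.667)
m(N) = 5 + 2*N*(-3 + N)/7 (m(N) = 5 + ((N + (-8 + 5))*(N + N))/7 = 5 + ((N - 3)*(2*N))/7 = 5 + ((-3 + N)*(2*N))/7 = 5 + (2*N*(-3 + N))/7 = 5 + 2*N*(-3 + N)/7)
s(t, x) = -178 + 2*x (s(t, x) = -2*(89 - x) = -178 + 2*x)
T(b, C) = 251/7 - b (T(b, C) = (5 - 6/7*(-9) + (2/7)*(-9)**2) - b = (5 + 54/7 + (2/7)*81) - b = (5 + 54/7 + 162/7) - b = 251/7 - b)
T(-190, 309/(-276))/s(-287, W) = (251/7 - 1*(-190))/(-178 + 2*(173/3)) = (251/7 + 190)/(-178 + 346/3) = 1581/(7*(-188/3)) = (1581/7)*(-3/188) = -4743/1316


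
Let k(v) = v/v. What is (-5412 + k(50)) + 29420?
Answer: 24009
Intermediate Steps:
k(v) = 1
(-5412 + k(50)) + 29420 = (-5412 + 1) + 29420 = -5411 + 29420 = 24009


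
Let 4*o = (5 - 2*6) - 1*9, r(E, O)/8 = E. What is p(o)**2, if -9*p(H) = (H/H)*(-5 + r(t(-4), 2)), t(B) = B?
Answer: 1369/81 ≈ 16.901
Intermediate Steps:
r(E, O) = 8*E
o = -4 (o = ((5 - 2*6) - 1*9)/4 = ((5 - 12) - 9)/4 = (-7 - 9)/4 = (1/4)*(-16) = -4)
p(H) = 37/9 (p(H) = -H/H*(-5 + 8*(-4))/9 = -(-5 - 32)/9 = -(-37)/9 = -1/9*(-37) = 37/9)
p(o)**2 = (37/9)**2 = 1369/81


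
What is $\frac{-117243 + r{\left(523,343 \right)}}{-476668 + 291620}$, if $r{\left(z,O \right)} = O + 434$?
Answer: $\frac{58233}{92524} \approx 0.62938$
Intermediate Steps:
$r{\left(z,O \right)} = 434 + O$
$\frac{-117243 + r{\left(523,343 \right)}}{-476668 + 291620} = \frac{-117243 + \left(434 + 343\right)}{-476668 + 291620} = \frac{-117243 + 777}{-185048} = \left(-116466\right) \left(- \frac{1}{185048}\right) = \frac{58233}{92524}$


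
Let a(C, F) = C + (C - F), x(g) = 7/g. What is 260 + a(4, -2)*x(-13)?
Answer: 3310/13 ≈ 254.62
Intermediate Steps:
a(C, F) = -F + 2*C
260 + a(4, -2)*x(-13) = 260 + (-1*(-2) + 2*4)*(7/(-13)) = 260 + (2 + 8)*(7*(-1/13)) = 260 + 10*(-7/13) = 260 - 70/13 = 3310/13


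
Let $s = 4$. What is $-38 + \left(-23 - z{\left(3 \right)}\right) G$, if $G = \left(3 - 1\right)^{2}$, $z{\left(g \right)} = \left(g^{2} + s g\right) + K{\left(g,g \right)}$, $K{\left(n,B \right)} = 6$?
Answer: $-238$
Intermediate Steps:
$z{\left(g \right)} = 6 + g^{2} + 4 g$ ($z{\left(g \right)} = \left(g^{2} + 4 g\right) + 6 = 6 + g^{2} + 4 g$)
$G = 4$ ($G = 2^{2} = 4$)
$-38 + \left(-23 - z{\left(3 \right)}\right) G = -38 + \left(-23 - \left(6 + 3^{2} + 4 \cdot 3\right)\right) 4 = -38 + \left(-23 - \left(6 + 9 + 12\right)\right) 4 = -38 + \left(-23 - 27\right) 4 = -38 - 200 = -238$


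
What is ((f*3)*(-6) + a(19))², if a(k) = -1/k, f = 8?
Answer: 7491169/361 ≈ 20751.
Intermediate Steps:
((f*3)*(-6) + a(19))² = ((8*3)*(-6) - 1/19)² = (24*(-6) - 1*1/19)² = (-144 - 1/19)² = (-2737/19)² = 7491169/361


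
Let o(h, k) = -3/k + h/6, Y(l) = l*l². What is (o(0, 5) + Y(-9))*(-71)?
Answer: 259008/5 ≈ 51802.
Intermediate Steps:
Y(l) = l³
o(h, k) = -3/k + h/6 (o(h, k) = -3/k + h*(⅙) = -3/k + h/6)
(o(0, 5) + Y(-9))*(-71) = ((-3/5 + (⅙)*0) + (-9)³)*(-71) = ((-3*⅕ + 0) - 729)*(-71) = ((-⅗ + 0) - 729)*(-71) = (-⅗ - 729)*(-71) = -3648/5*(-71) = 259008/5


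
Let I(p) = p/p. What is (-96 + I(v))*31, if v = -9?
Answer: -2945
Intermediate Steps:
I(p) = 1
(-96 + I(v))*31 = (-96 + 1)*31 = -95*31 = -2945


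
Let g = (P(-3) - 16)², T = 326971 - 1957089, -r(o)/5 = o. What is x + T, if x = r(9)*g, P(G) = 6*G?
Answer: -1682138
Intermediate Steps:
r(o) = -5*o
T = -1630118
g = 1156 (g = (6*(-3) - 16)² = (-18 - 16)² = (-34)² = 1156)
x = -52020 (x = -5*9*1156 = -45*1156 = -52020)
x + T = -52020 - 1630118 = -1682138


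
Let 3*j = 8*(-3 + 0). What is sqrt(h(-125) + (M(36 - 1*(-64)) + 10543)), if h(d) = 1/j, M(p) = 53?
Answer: sqrt(169534)/4 ≈ 102.94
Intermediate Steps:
j = -8 (j = (8*(-3 + 0))/3 = (8*(-3))/3 = (1/3)*(-24) = -8)
h(d) = -1/8 (h(d) = 1/(-8) = -1/8)
sqrt(h(-125) + (M(36 - 1*(-64)) + 10543)) = sqrt(-1/8 + (53 + 10543)) = sqrt(-1/8 + 10596) = sqrt(84767/8) = sqrt(169534)/4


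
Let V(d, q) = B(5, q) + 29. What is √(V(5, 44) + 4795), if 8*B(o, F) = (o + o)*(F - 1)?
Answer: √19511/2 ≈ 69.841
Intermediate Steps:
B(o, F) = o*(-1 + F)/4 (B(o, F) = ((o + o)*(F - 1))/8 = ((2*o)*(-1 + F))/8 = (2*o*(-1 + F))/8 = o*(-1 + F)/4)
V(d, q) = 111/4 + 5*q/4 (V(d, q) = (¼)*5*(-1 + q) + 29 = (-5/4 + 5*q/4) + 29 = 111/4 + 5*q/4)
√(V(5, 44) + 4795) = √((111/4 + (5/4)*44) + 4795) = √((111/4 + 55) + 4795) = √(331/4 + 4795) = √(19511/4) = √19511/2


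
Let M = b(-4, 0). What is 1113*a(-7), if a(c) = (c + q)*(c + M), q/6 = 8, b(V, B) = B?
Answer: -319431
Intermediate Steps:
q = 48 (q = 6*8 = 48)
M = 0
a(c) = c*(48 + c) (a(c) = (c + 48)*(c + 0) = (48 + c)*c = c*(48 + c))
1113*a(-7) = 1113*(-7*(48 - 7)) = 1113*(-7*41) = 1113*(-287) = -319431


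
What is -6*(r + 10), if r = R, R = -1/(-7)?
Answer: -426/7 ≈ -60.857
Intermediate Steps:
R = ⅐ (R = -1*(-⅐) = ⅐ ≈ 0.14286)
r = ⅐ ≈ 0.14286
-6*(r + 10) = -6*(⅐ + 10) = -6*71/7 = -426/7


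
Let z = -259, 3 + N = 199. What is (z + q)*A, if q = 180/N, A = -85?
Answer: 1074910/49 ≈ 21937.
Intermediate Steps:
N = 196 (N = -3 + 199 = 196)
q = 45/49 (q = 180/196 = 180*(1/196) = 45/49 ≈ 0.91837)
(z + q)*A = (-259 + 45/49)*(-85) = -12646/49*(-85) = 1074910/49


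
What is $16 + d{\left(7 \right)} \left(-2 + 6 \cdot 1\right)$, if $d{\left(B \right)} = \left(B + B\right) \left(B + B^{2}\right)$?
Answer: $3152$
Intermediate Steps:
$d{\left(B \right)} = 2 B \left(B + B^{2}\right)$
$16 + d{\left(7 \right)} \left(-2 + 6 \cdot 1\right) = 16 + 2 \cdot 7^{2} \left(1 + 7\right) \left(-2 + 6 \cdot 1\right) = 16 + 2 \cdot 49 \cdot 8 \left(-2 + 6\right) = 16 + 784 \cdot 4 = 16 + 3136 = 3152$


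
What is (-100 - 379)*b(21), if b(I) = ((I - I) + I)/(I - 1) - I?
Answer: 191121/20 ≈ 9556.0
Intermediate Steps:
b(I) = -I + I/(-1 + I) (b(I) = (0 + I)/(-1 + I) - I = I/(-1 + I) - I = -I + I/(-1 + I))
(-100 - 379)*b(21) = (-100 - 379)*(21*(2 - 1*21)/(-1 + 21)) = -10059*(2 - 21)/20 = -10059*(-19)/20 = -479*(-399/20) = 191121/20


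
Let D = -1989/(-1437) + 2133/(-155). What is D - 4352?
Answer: -324033182/74245 ≈ -4364.4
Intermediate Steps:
D = -918942/74245 (D = -1989*(-1/1437) + 2133*(-1/155) = 663/479 - 2133/155 = -918942/74245 ≈ -12.377)
D - 4352 = -918942/74245 - 4352 = -324033182/74245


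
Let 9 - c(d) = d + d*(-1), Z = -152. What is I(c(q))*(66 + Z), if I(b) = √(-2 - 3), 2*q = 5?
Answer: -86*I*√5 ≈ -192.3*I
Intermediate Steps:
q = 5/2 (q = (½)*5 = 5/2 ≈ 2.5000)
c(d) = 9 (c(d) = 9 - (d + d*(-1)) = 9 - (d - d) = 9 - 1*0 = 9 + 0 = 9)
I(b) = I*√5 (I(b) = √(-5) = I*√5)
I(c(q))*(66 + Z) = (I*√5)*(66 - 152) = (I*√5)*(-86) = -86*I*√5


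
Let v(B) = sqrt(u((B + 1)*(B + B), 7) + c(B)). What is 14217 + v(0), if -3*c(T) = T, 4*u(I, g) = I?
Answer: 14217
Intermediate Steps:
u(I, g) = I/4
c(T) = -T/3
v(B) = sqrt(-B/3 + B*(1 + B)/2) (v(B) = sqrt(((B + 1)*(B + B))/4 - B/3) = sqrt(((1 + B)*(2*B))/4 - B/3) = sqrt((2*B*(1 + B))/4 - B/3) = sqrt(B*(1 + B)/2 - B/3) = sqrt(-B/3 + B*(1 + B)/2))
14217 + v(0) = 14217 + sqrt(6)*sqrt(0*(1 + 3*0))/6 = 14217 + sqrt(6)*sqrt(0*(1 + 0))/6 = 14217 + sqrt(6)*sqrt(0*1)/6 = 14217 + sqrt(6)*sqrt(0)/6 = 14217 + (1/6)*sqrt(6)*0 = 14217 + 0 = 14217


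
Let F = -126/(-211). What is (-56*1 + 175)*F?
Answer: 14994/211 ≈ 71.062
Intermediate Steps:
F = 126/211 (F = -126*(-1/211) = 126/211 ≈ 0.59716)
(-56*1 + 175)*F = (-56*1 + 175)*(126/211) = (-56 + 175)*(126/211) = 119*(126/211) = 14994/211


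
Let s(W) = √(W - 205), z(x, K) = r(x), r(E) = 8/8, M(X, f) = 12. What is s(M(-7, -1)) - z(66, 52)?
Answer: -1 + I*√193 ≈ -1.0 + 13.892*I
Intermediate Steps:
r(E) = 1 (r(E) = 8*(⅛) = 1)
z(x, K) = 1
s(W) = √(-205 + W)
s(M(-7, -1)) - z(66, 52) = √(-205 + 12) - 1*1 = √(-193) - 1 = I*√193 - 1 = -1 + I*√193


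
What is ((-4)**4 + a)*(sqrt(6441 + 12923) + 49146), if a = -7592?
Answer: -360535056 - 14672*sqrt(4841) ≈ -3.6156e+8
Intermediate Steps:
((-4)**4 + a)*(sqrt(6441 + 12923) + 49146) = ((-4)**4 - 7592)*(sqrt(6441 + 12923) + 49146) = (256 - 7592)*(sqrt(19364) + 49146) = -7336*(2*sqrt(4841) + 49146) = -7336*(49146 + 2*sqrt(4841)) = -360535056 - 14672*sqrt(4841)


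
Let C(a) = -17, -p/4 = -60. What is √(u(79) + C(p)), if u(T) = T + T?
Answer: √141 ≈ 11.874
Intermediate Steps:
p = 240 (p = -4*(-60) = 240)
u(T) = 2*T
√(u(79) + C(p)) = √(2*79 - 17) = √(158 - 17) = √141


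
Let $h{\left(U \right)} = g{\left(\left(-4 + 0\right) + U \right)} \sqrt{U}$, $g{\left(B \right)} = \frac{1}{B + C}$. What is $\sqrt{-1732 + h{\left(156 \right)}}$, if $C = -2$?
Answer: $\frac{\sqrt{-389700 + 3 \sqrt{39}}}{15} \approx 41.616 i$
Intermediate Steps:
$g{\left(B \right)} = \frac{1}{-2 + B}$ ($g{\left(B \right)} = \frac{1}{B - 2} = \frac{1}{-2 + B}$)
$h{\left(U \right)} = \frac{\sqrt{U}}{-6 + U}$ ($h{\left(U \right)} = \frac{\sqrt{U}}{-2 + \left(\left(-4 + 0\right) + U\right)} = \frac{\sqrt{U}}{-2 + \left(-4 + U\right)} = \frac{\sqrt{U}}{-6 + U}$)
$\sqrt{-1732 + h{\left(156 \right)}} = \sqrt{-1732 + \frac{\sqrt{156}}{-6 + 156}} = \sqrt{-1732 + \frac{2 \sqrt{39}}{150}} = \sqrt{-1732 + 2 \sqrt{39} \cdot \frac{1}{150}} = \sqrt{-1732 + \frac{\sqrt{39}}{75}}$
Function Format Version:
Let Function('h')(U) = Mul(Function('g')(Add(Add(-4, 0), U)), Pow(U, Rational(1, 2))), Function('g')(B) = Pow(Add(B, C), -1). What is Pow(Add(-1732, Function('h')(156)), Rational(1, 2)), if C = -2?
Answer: Mul(Rational(1, 15), Pow(Add(-389700, Mul(3, Pow(39, Rational(1, 2)))), Rational(1, 2))) ≈ Mul(41.616, I)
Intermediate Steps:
Function('g')(B) = Pow(Add(-2, B), -1) (Function('g')(B) = Pow(Add(B, -2), -1) = Pow(Add(-2, B), -1))
Function('h')(U) = Mul(Pow(U, Rational(1, 2)), Pow(Add(-6, U), -1)) (Function('h')(U) = Mul(Pow(Add(-2, Add(Add(-4, 0), U)), -1), Pow(U, Rational(1, 2))) = Mul(Pow(Add(-2, Add(-4, U)), -1), Pow(U, Rational(1, 2))) = Mul(Pow(Add(-6, U), -1), Pow(U, Rational(1, 2))) = Mul(Pow(U, Rational(1, 2)), Pow(Add(-6, U), -1)))
Pow(Add(-1732, Function('h')(156)), Rational(1, 2)) = Pow(Add(-1732, Mul(Pow(156, Rational(1, 2)), Pow(Add(-6, 156), -1))), Rational(1, 2)) = Pow(Add(-1732, Mul(Mul(2, Pow(39, Rational(1, 2))), Pow(150, -1))), Rational(1, 2)) = Pow(Add(-1732, Mul(Mul(2, Pow(39, Rational(1, 2))), Rational(1, 150))), Rational(1, 2)) = Pow(Add(-1732, Mul(Rational(1, 75), Pow(39, Rational(1, 2)))), Rational(1, 2))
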